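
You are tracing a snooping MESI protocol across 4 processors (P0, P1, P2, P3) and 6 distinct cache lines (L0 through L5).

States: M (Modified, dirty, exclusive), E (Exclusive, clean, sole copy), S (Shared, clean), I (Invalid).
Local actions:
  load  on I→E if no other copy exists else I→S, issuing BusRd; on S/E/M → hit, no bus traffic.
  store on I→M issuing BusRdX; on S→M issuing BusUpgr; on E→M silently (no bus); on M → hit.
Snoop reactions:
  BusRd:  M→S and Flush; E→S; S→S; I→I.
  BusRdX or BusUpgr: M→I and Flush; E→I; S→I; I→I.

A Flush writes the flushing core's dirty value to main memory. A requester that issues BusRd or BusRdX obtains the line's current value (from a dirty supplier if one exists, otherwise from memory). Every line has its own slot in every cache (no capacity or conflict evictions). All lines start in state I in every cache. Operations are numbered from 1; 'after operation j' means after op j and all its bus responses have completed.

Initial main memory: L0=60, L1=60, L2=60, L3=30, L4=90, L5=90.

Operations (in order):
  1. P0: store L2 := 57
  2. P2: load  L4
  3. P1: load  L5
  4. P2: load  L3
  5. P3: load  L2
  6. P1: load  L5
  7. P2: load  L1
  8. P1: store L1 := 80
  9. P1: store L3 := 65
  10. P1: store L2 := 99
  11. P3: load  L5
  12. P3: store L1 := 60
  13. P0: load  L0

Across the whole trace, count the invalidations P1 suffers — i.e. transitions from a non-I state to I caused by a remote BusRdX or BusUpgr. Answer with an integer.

step 1: P0: store L2 := 57  ⟶  MIII  (L2)  txn=BusRdX  M[L2]=60
step 2: P2: load  L4  ⟶  IIEI  (L4)  txn=BusRd  M[L4]=90
step 3: P1: load  L5  ⟶  IEII  (L5)  txn=BusRd  M[L5]=90
step 4: P2: load  L3  ⟶  IIEI  (L3)  txn=BusRd  M[L3]=30
step 5: P3: load  L2  ⟶  SIIS  (L2)  txn=BusRd+Flush  M[L2]=57
step 6: P1: load  L5  ⟶  IEII  (L5)  txn=∅  M[L5]=90
step 7: P2: load  L1  ⟶  IIEI  (L1)  txn=BusRd  M[L1]=60
step 8: P1: store L1 := 80  ⟶  IMII  (L1)  txn=BusRdX  M[L1]=60
step 9: P1: store L3 := 65  ⟶  IMII  (L3)  txn=BusRdX  M[L3]=30
step 10: P1: store L2 := 99  ⟶  IMII  (L2)  txn=BusRdX  M[L2]=57
step 11: P3: load  L5  ⟶  ISIS  (L5)  txn=BusRd  M[L5]=90
step 12: P3: store L1 := 60  ⟶  IIIM  (L1)  txn=BusRdX+Flush  M[L1]=80
step 13: P0: load  L0  ⟶  EIII  (L0)  txn=BusRd  M[L0]=60

invalidations = 1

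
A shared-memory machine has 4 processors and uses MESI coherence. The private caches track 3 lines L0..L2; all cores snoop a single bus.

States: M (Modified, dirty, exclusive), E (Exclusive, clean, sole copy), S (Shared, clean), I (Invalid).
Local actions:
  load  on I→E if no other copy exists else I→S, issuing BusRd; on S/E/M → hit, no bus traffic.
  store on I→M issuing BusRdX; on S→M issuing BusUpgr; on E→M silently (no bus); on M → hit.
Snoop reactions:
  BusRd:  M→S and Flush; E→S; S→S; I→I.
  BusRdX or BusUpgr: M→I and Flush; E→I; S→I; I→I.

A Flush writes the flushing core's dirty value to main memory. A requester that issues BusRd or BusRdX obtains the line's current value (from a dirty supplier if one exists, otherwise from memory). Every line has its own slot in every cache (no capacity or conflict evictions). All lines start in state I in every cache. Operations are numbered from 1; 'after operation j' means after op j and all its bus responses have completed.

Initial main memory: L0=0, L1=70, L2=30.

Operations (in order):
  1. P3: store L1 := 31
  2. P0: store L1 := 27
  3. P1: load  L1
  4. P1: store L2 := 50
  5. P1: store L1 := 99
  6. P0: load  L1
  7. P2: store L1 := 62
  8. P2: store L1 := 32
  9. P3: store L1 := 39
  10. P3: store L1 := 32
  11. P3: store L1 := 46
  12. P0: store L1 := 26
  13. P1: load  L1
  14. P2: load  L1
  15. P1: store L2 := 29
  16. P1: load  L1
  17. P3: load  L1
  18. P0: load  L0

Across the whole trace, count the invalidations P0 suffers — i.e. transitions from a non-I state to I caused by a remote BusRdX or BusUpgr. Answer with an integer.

  op1 P3: store L1 := 31 → I/I/I/M on L1; bus BusRdX; mem=70
  op2 P0: store L1 := 27 → M/I/I/I on L1; bus BusRdX Flush; mem=31
  op3 P1: load  L1 → S/S/I/I on L1; bus BusRd Flush; mem=27
  op4 P1: store L2 := 50 → I/M/I/I on L2; bus BusRdX; mem=30
  op5 P1: store L1 := 99 → I/M/I/I on L1; bus BusUpgr; mem=27
  op6 P0: load  L1 → S/S/I/I on L1; bus BusRd Flush; mem=99
  op7 P2: store L1 := 62 → I/I/M/I on L1; bus BusRdX; mem=99
  op8 P2: store L1 := 32 → I/I/M/I on L1; bus (none); mem=99
  op9 P3: store L1 := 39 → I/I/I/M on L1; bus BusRdX Flush; mem=32
  op10 P3: store L1 := 32 → I/I/I/M on L1; bus (none); mem=32
  op11 P3: store L1 := 46 → I/I/I/M on L1; bus (none); mem=32
  op12 P0: store L1 := 26 → M/I/I/I on L1; bus BusRdX Flush; mem=46
  op13 P1: load  L1 → S/S/I/I on L1; bus BusRd Flush; mem=26
  op14 P2: load  L1 → S/S/S/I on L1; bus BusRd; mem=26
  op15 P1: store L2 := 29 → I/M/I/I on L2; bus (none); mem=30
  op16 P1: load  L1 → S/S/S/I on L1; bus (none); mem=26
  op17 P3: load  L1 → S/S/S/S on L1; bus BusRd; mem=26
  op18 P0: load  L0 → E/I/I/I on L0; bus BusRd; mem=0

invalidations = 2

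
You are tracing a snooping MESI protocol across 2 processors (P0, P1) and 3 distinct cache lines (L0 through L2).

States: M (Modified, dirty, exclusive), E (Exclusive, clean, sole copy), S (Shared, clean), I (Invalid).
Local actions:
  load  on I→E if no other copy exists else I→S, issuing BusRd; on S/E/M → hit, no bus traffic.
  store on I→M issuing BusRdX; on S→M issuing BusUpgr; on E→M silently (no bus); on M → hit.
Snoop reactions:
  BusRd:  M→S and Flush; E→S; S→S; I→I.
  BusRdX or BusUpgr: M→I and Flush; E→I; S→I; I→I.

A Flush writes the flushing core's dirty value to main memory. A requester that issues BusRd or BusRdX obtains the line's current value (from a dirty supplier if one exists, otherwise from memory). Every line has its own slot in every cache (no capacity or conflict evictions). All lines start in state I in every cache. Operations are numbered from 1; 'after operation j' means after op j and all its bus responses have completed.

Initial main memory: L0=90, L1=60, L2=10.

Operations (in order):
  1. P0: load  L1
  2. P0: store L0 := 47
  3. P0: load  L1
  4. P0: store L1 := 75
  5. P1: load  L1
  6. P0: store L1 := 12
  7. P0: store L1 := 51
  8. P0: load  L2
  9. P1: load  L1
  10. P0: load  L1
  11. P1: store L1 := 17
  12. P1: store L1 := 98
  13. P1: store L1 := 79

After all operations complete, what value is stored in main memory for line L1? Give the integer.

step 1: P0: load  L1  ⟶  EI  (L1)  txn=BusRd  M[L1]=60
step 2: P0: store L0 := 47  ⟶  MI  (L0)  txn=BusRdX  M[L0]=90
step 3: P0: load  L1  ⟶  EI  (L1)  txn=∅  M[L1]=60
step 4: P0: store L1 := 75  ⟶  MI  (L1)  txn=∅  M[L1]=60
step 5: P1: load  L1  ⟶  SS  (L1)  txn=BusRd+Flush  M[L1]=75
step 6: P0: store L1 := 12  ⟶  MI  (L1)  txn=BusUpgr  M[L1]=75
step 7: P0: store L1 := 51  ⟶  MI  (L1)  txn=∅  M[L1]=75
step 8: P0: load  L2  ⟶  EI  (L2)  txn=BusRd  M[L2]=10
step 9: P1: load  L1  ⟶  SS  (L1)  txn=BusRd+Flush  M[L1]=51
step 10: P0: load  L1  ⟶  SS  (L1)  txn=∅  M[L1]=51
step 11: P1: store L1 := 17  ⟶  IM  (L1)  txn=BusUpgr  M[L1]=51
step 12: P1: store L1 := 98  ⟶  IM  (L1)  txn=∅  M[L1]=51
step 13: P1: store L1 := 79  ⟶  IM  (L1)  txn=∅  M[L1]=51

memory[L1] = 51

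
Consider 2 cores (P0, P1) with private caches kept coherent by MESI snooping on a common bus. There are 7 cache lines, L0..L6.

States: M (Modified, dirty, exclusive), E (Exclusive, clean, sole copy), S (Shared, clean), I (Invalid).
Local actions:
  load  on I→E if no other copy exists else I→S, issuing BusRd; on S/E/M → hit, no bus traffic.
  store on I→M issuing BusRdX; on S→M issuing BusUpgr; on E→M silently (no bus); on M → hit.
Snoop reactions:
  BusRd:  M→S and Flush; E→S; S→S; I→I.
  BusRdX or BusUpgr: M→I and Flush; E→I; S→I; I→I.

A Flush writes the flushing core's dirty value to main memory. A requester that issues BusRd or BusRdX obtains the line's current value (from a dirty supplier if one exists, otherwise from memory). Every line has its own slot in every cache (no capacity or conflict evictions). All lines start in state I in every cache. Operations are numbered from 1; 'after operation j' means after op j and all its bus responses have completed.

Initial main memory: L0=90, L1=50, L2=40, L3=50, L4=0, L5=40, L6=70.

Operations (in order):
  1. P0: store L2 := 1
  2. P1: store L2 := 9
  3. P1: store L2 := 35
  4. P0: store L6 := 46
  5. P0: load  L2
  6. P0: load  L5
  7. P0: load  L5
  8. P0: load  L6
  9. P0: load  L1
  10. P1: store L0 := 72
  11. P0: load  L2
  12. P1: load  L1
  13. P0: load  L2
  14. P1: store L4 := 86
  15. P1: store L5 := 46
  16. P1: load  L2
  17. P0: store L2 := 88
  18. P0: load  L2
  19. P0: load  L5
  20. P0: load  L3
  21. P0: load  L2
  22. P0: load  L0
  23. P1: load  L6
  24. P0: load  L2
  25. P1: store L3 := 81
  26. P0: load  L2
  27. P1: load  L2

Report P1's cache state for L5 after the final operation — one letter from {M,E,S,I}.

state = S

  op1 P0: store L2 := 1 → M/I on L2; bus BusRdX; mem=40
  op2 P1: store L2 := 9 → I/M on L2; bus BusRdX Flush; mem=1
  op3 P1: store L2 := 35 → I/M on L2; bus (none); mem=1
  op4 P0: store L6 := 46 → M/I on L6; bus BusRdX; mem=70
  op5 P0: load  L2 → S/S on L2; bus BusRd Flush; mem=35
  op6 P0: load  L5 → E/I on L5; bus BusRd; mem=40
  op7 P0: load  L5 → E/I on L5; bus (none); mem=40
  op8 P0: load  L6 → M/I on L6; bus (none); mem=70
  op9 P0: load  L1 → E/I on L1; bus BusRd; mem=50
  op10 P1: store L0 := 72 → I/M on L0; bus BusRdX; mem=90
  op11 P0: load  L2 → S/S on L2; bus (none); mem=35
  op12 P1: load  L1 → S/S on L1; bus BusRd; mem=50
  op13 P0: load  L2 → S/S on L2; bus (none); mem=35
  op14 P1: store L4 := 86 → I/M on L4; bus BusRdX; mem=0
  op15 P1: store L5 := 46 → I/M on L5; bus BusRdX; mem=40
  op16 P1: load  L2 → S/S on L2; bus (none); mem=35
  op17 P0: store L2 := 88 → M/I on L2; bus BusUpgr; mem=35
  op18 P0: load  L2 → M/I on L2; bus (none); mem=35
  op19 P0: load  L5 → S/S on L5; bus BusRd Flush; mem=46
  op20 P0: load  L3 → E/I on L3; bus BusRd; mem=50
  op21 P0: load  L2 → M/I on L2; bus (none); mem=35
  op22 P0: load  L0 → S/S on L0; bus BusRd Flush; mem=72
  op23 P1: load  L6 → S/S on L6; bus BusRd Flush; mem=46
  op24 P0: load  L2 → M/I on L2; bus (none); mem=35
  op25 P1: store L3 := 81 → I/M on L3; bus BusRdX; mem=50
  op26 P0: load  L2 → M/I on L2; bus (none); mem=35
  op27 P1: load  L2 → S/S on L2; bus BusRd Flush; mem=88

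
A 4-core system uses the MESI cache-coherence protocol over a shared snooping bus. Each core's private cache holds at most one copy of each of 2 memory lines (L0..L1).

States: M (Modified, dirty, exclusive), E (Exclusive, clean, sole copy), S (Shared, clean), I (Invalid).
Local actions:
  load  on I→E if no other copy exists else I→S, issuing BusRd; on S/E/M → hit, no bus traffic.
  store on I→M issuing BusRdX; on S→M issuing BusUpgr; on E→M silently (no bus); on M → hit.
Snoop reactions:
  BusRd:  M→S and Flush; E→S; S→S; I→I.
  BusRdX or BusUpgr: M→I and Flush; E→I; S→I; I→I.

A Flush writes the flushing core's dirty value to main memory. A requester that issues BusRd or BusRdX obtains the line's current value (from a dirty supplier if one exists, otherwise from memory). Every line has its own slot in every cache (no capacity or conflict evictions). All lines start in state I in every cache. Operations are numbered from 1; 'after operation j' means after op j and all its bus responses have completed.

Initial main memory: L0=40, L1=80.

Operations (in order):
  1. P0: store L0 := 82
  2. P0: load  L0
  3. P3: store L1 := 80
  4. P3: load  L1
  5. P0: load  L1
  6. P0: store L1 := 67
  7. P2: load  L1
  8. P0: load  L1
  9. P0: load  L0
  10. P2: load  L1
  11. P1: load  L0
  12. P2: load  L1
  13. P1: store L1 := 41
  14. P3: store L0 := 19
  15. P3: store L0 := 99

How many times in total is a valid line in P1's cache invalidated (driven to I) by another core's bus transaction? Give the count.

invalidations = 1

step 1: P0: store L0 := 82  ⟶  MIII  (L0)  txn=BusRdX  M[L0]=40
step 2: P0: load  L0  ⟶  MIII  (L0)  txn=∅  M[L0]=40
step 3: P3: store L1 := 80  ⟶  IIIM  (L1)  txn=BusRdX  M[L1]=80
step 4: P3: load  L1  ⟶  IIIM  (L1)  txn=∅  M[L1]=80
step 5: P0: load  L1  ⟶  SIIS  (L1)  txn=BusRd+Flush  M[L1]=80
step 6: P0: store L1 := 67  ⟶  MIII  (L1)  txn=BusUpgr  M[L1]=80
step 7: P2: load  L1  ⟶  SISI  (L1)  txn=BusRd+Flush  M[L1]=67
step 8: P0: load  L1  ⟶  SISI  (L1)  txn=∅  M[L1]=67
step 9: P0: load  L0  ⟶  MIII  (L0)  txn=∅  M[L0]=40
step 10: P2: load  L1  ⟶  SISI  (L1)  txn=∅  M[L1]=67
step 11: P1: load  L0  ⟶  SSII  (L0)  txn=BusRd+Flush  M[L0]=82
step 12: P2: load  L1  ⟶  SISI  (L1)  txn=∅  M[L1]=67
step 13: P1: store L1 := 41  ⟶  IMII  (L1)  txn=BusRdX  M[L1]=67
step 14: P3: store L0 := 19  ⟶  IIIM  (L0)  txn=BusRdX  M[L0]=82
step 15: P3: store L0 := 99  ⟶  IIIM  (L0)  txn=∅  M[L0]=82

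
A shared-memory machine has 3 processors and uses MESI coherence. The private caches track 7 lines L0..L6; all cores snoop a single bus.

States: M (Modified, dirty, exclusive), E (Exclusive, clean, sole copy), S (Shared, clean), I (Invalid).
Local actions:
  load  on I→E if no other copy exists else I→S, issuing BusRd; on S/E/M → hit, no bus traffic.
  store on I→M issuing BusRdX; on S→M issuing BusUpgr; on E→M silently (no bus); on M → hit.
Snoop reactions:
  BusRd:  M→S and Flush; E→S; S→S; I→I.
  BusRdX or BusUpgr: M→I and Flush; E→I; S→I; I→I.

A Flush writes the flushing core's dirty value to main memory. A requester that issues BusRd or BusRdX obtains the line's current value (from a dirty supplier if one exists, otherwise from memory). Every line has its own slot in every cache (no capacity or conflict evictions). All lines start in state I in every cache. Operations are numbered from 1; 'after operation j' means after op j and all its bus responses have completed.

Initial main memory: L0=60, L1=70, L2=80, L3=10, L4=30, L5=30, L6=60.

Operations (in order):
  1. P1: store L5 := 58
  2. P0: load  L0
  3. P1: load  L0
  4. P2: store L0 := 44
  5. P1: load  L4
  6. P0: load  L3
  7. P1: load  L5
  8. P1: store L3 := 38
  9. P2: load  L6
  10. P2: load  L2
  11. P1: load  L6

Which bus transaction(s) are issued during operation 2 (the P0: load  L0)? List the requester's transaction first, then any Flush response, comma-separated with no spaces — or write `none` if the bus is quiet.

bus = BusRd

step 1: P1: store L5 := 58  ⟶  IMI  (L5)  txn=BusRdX  M[L5]=30
step 2: P0: load  L0  ⟶  EII  (L0)  txn=BusRd  M[L0]=60
step 3: P1: load  L0  ⟶  SSI  (L0)  txn=BusRd  M[L0]=60
step 4: P2: store L0 := 44  ⟶  IIM  (L0)  txn=BusRdX  M[L0]=60
step 5: P1: load  L4  ⟶  IEI  (L4)  txn=BusRd  M[L4]=30
step 6: P0: load  L3  ⟶  EII  (L3)  txn=BusRd  M[L3]=10
step 7: P1: load  L5  ⟶  IMI  (L5)  txn=∅  M[L5]=30
step 8: P1: store L3 := 38  ⟶  IMI  (L3)  txn=BusRdX  M[L3]=10
step 9: P2: load  L6  ⟶  IIE  (L6)  txn=BusRd  M[L6]=60
step 10: P2: load  L2  ⟶  IIE  (L2)  txn=BusRd  M[L2]=80
step 11: P1: load  L6  ⟶  ISS  (L6)  txn=BusRd  M[L6]=60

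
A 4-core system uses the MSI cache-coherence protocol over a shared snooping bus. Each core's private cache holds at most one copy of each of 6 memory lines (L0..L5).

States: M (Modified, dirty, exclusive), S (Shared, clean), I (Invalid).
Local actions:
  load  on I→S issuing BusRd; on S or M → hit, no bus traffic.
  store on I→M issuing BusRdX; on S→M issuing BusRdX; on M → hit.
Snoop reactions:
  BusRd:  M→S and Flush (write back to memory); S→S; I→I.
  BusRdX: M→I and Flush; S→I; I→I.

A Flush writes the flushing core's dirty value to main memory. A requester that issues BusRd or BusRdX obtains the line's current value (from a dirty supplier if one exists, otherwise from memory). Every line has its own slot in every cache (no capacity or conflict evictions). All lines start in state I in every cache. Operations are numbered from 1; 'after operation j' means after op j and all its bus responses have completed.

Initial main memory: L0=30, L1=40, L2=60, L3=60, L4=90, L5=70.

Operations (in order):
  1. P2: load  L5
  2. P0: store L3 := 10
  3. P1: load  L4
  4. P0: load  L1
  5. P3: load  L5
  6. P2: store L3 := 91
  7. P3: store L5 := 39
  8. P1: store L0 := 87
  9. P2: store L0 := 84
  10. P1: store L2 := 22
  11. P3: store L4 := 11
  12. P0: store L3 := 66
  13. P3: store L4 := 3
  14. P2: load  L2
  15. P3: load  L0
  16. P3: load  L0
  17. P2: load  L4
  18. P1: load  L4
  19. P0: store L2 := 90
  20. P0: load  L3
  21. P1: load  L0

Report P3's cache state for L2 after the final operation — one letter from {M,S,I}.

state = I

1. P2: load  L5  bus=[BusRd]  L5: P0=I P1=I P2=S P3=I  mem[L5]=70
2. P0: store L3 := 10  bus=[BusRdX]  L3: P0=M P1=I P2=I P3=I  mem[L3]=60
3. P1: load  L4  bus=[BusRd]  L4: P0=I P1=S P2=I P3=I  mem[L4]=90
4. P0: load  L1  bus=[BusRd]  L1: P0=S P1=I P2=I P3=I  mem[L1]=40
5. P3: load  L5  bus=[BusRd]  L5: P0=I P1=I P2=S P3=S  mem[L5]=70
6. P2: store L3 := 91  bus=[BusRdX,Flush]  L3: P0=I P1=I P2=M P3=I  mem[L3]=10
7. P3: store L5 := 39  bus=[BusRdX]  L5: P0=I P1=I P2=I P3=M  mem[L5]=70
8. P1: store L0 := 87  bus=[BusRdX]  L0: P0=I P1=M P2=I P3=I  mem[L0]=30
9. P2: store L0 := 84  bus=[BusRdX,Flush]  L0: P0=I P1=I P2=M P3=I  mem[L0]=87
10. P1: store L2 := 22  bus=[BusRdX]  L2: P0=I P1=M P2=I P3=I  mem[L2]=60
11. P3: store L4 := 11  bus=[BusRdX]  L4: P0=I P1=I P2=I P3=M  mem[L4]=90
12. P0: store L3 := 66  bus=[BusRdX,Flush]  L3: P0=M P1=I P2=I P3=I  mem[L3]=91
13. P3: store L4 := 3  bus=[-]  L4: P0=I P1=I P2=I P3=M  mem[L4]=90
14. P2: load  L2  bus=[BusRd,Flush]  L2: P0=I P1=S P2=S P3=I  mem[L2]=22
15. P3: load  L0  bus=[BusRd,Flush]  L0: P0=I P1=I P2=S P3=S  mem[L0]=84
16. P3: load  L0  bus=[-]  L0: P0=I P1=I P2=S P3=S  mem[L0]=84
17. P2: load  L4  bus=[BusRd,Flush]  L4: P0=I P1=I P2=S P3=S  mem[L4]=3
18. P1: load  L4  bus=[BusRd]  L4: P0=I P1=S P2=S P3=S  mem[L4]=3
19. P0: store L2 := 90  bus=[BusRdX]  L2: P0=M P1=I P2=I P3=I  mem[L2]=22
20. P0: load  L3  bus=[-]  L3: P0=M P1=I P2=I P3=I  mem[L3]=91
21. P1: load  L0  bus=[BusRd]  L0: P0=I P1=S P2=S P3=S  mem[L0]=84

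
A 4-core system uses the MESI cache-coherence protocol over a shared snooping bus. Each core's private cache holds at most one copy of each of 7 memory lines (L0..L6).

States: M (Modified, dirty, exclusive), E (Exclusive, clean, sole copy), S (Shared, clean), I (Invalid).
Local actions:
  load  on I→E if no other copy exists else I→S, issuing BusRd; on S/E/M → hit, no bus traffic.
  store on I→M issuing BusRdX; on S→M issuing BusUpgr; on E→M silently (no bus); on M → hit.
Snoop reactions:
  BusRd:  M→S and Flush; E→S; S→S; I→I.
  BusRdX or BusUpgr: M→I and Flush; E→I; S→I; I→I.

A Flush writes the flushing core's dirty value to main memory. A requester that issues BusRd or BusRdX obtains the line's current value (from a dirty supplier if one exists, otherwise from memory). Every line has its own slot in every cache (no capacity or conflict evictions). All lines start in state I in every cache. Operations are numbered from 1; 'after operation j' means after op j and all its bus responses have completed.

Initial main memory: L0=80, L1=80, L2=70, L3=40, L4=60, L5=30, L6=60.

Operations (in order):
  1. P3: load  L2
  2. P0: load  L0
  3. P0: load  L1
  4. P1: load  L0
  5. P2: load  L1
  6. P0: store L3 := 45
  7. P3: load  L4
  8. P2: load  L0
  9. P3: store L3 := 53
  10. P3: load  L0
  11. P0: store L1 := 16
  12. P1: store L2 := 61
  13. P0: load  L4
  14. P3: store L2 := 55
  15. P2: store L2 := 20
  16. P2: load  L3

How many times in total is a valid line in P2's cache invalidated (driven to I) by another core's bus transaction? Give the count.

invalidations = 1

[1] P3: load  L2 | P0:I, P1:I, P2:I, P3:E(70) | bus: BusRd
[2] P0: load  L0 | P0:E(80), P1:I, P2:I, P3:I | bus: BusRd
[3] P0: load  L1 | P0:E(80), P1:I, P2:I, P3:I | bus: BusRd
[4] P1: load  L0 | P0:S(80), P1:S(80), P2:I, P3:I | bus: BusRd
[5] P2: load  L1 | P0:S(80), P1:I, P2:S(80), P3:I | bus: BusRd
[6] P0: store L3 := 45 | P0:M(45), P1:I, P2:I, P3:I | bus: BusRdX
[7] P3: load  L4 | P0:I, P1:I, P2:I, P3:E(60) | bus: BusRd
[8] P2: load  L0 | P0:S(80), P1:S(80), P2:S(80), P3:I | bus: BusRd
[9] P3: store L3 := 53 | P0:I, P1:I, P2:I, P3:M(53) | bus: BusRdX,Flush
[10] P3: load  L0 | P0:S(80), P1:S(80), P2:S(80), P3:S(80) | bus: BusRd
[11] P0: store L1 := 16 | P0:M(16), P1:I, P2:I, P3:I | bus: BusUpgr
[12] P1: store L2 := 61 | P0:I, P1:M(61), P2:I, P3:I | bus: BusRdX
[13] P0: load  L4 | P0:S(60), P1:I, P2:I, P3:S(60) | bus: BusRd
[14] P3: store L2 := 55 | P0:I, P1:I, P2:I, P3:M(55) | bus: BusRdX,Flush
[15] P2: store L2 := 20 | P0:I, P1:I, P2:M(20), P3:I | bus: BusRdX,Flush
[16] P2: load  L3 | P0:I, P1:I, P2:S(53), P3:S(53) | bus: BusRd,Flush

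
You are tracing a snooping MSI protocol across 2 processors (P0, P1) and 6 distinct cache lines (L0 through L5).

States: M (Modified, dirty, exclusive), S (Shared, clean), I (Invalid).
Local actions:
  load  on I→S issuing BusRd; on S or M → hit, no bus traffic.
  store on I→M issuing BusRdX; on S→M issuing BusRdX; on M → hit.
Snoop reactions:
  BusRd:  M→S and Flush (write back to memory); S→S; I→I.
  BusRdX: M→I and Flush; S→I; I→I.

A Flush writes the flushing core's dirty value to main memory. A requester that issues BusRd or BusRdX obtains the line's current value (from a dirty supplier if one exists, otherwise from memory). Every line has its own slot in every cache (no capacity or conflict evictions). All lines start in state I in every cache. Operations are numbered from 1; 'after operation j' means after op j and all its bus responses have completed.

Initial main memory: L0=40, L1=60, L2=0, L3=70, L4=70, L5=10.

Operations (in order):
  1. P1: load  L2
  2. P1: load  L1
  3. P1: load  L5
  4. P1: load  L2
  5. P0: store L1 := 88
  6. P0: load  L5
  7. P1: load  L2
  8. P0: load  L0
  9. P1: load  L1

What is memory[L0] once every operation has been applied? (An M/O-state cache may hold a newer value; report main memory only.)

memory[L0] = 40

[1] P1: load  L2 | P0:I, P1:S(0) | bus: BusRd
[2] P1: load  L1 | P0:I, P1:S(60) | bus: BusRd
[3] P1: load  L5 | P0:I, P1:S(10) | bus: BusRd
[4] P1: load  L2 | P0:I, P1:S(0) | bus: none
[5] P0: store L1 := 88 | P0:M(88), P1:I | bus: BusRdX
[6] P0: load  L5 | P0:S(10), P1:S(10) | bus: BusRd
[7] P1: load  L2 | P0:I, P1:S(0) | bus: none
[8] P0: load  L0 | P0:S(40), P1:I | bus: BusRd
[9] P1: load  L1 | P0:S(88), P1:S(88) | bus: BusRd,Flush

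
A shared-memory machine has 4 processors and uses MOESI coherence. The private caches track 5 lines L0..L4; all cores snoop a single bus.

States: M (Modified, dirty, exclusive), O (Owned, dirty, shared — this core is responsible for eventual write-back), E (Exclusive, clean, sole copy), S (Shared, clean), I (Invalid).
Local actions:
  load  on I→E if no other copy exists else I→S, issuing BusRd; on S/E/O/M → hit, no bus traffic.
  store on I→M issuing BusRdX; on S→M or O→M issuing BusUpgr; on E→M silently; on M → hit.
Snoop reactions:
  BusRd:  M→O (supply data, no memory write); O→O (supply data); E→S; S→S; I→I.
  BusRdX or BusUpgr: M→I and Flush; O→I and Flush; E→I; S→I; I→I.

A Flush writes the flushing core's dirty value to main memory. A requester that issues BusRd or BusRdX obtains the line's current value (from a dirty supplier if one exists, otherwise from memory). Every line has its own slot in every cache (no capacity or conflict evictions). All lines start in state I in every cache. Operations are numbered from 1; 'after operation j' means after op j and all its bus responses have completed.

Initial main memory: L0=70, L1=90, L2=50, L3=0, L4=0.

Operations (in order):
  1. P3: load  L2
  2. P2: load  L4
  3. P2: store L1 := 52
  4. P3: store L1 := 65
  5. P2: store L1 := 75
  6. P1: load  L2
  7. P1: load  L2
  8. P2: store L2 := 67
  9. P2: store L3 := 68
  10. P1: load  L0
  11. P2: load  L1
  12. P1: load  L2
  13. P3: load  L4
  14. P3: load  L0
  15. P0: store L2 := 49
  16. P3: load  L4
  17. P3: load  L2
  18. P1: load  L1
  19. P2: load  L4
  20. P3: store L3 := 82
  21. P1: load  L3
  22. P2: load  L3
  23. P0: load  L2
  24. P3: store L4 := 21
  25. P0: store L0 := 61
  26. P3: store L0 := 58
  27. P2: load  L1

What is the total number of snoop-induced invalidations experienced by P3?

invalidations = 3

1. P3: load  L2  bus=[BusRd]  L2: P0=I P1=I P2=I P3=E  mem[L2]=50
2. P2: load  L4  bus=[BusRd]  L4: P0=I P1=I P2=E P3=I  mem[L4]=0
3. P2: store L1 := 52  bus=[BusRdX]  L1: P0=I P1=I P2=M P3=I  mem[L1]=90
4. P3: store L1 := 65  bus=[BusRdX,Flush]  L1: P0=I P1=I P2=I P3=M  mem[L1]=52
5. P2: store L1 := 75  bus=[BusRdX,Flush]  L1: P0=I P1=I P2=M P3=I  mem[L1]=65
6. P1: load  L2  bus=[BusRd]  L2: P0=I P1=S P2=I P3=S  mem[L2]=50
7. P1: load  L2  bus=[-]  L2: P0=I P1=S P2=I P3=S  mem[L2]=50
8. P2: store L2 := 67  bus=[BusRdX]  L2: P0=I P1=I P2=M P3=I  mem[L2]=50
9. P2: store L3 := 68  bus=[BusRdX]  L3: P0=I P1=I P2=M P3=I  mem[L3]=0
10. P1: load  L0  bus=[BusRd]  L0: P0=I P1=E P2=I P3=I  mem[L0]=70
11. P2: load  L1  bus=[-]  L1: P0=I P1=I P2=M P3=I  mem[L1]=65
12. P1: load  L2  bus=[BusRd]  L2: P0=I P1=S P2=O P3=I  mem[L2]=50
13. P3: load  L4  bus=[BusRd]  L4: P0=I P1=I P2=S P3=S  mem[L4]=0
14. P3: load  L0  bus=[BusRd]  L0: P0=I P1=S P2=I P3=S  mem[L0]=70
15. P0: store L2 := 49  bus=[BusRdX,Flush]  L2: P0=M P1=I P2=I P3=I  mem[L2]=67
16. P3: load  L4  bus=[-]  L4: P0=I P1=I P2=S P3=S  mem[L4]=0
17. P3: load  L2  bus=[BusRd]  L2: P0=O P1=I P2=I P3=S  mem[L2]=67
18. P1: load  L1  bus=[BusRd]  L1: P0=I P1=S P2=O P3=I  mem[L1]=65
19. P2: load  L4  bus=[-]  L4: P0=I P1=I P2=S P3=S  mem[L4]=0
20. P3: store L3 := 82  bus=[BusRdX,Flush]  L3: P0=I P1=I P2=I P3=M  mem[L3]=68
21. P1: load  L3  bus=[BusRd]  L3: P0=I P1=S P2=I P3=O  mem[L3]=68
22. P2: load  L3  bus=[BusRd]  L3: P0=I P1=S P2=S P3=O  mem[L3]=68
23. P0: load  L2  bus=[-]  L2: P0=O P1=I P2=I P3=S  mem[L2]=67
24. P3: store L4 := 21  bus=[BusUpgr]  L4: P0=I P1=I P2=I P3=M  mem[L4]=0
25. P0: store L0 := 61  bus=[BusRdX]  L0: P0=M P1=I P2=I P3=I  mem[L0]=70
26. P3: store L0 := 58  bus=[BusRdX,Flush]  L0: P0=I P1=I P2=I P3=M  mem[L0]=61
27. P2: load  L1  bus=[-]  L1: P0=I P1=S P2=O P3=I  mem[L1]=65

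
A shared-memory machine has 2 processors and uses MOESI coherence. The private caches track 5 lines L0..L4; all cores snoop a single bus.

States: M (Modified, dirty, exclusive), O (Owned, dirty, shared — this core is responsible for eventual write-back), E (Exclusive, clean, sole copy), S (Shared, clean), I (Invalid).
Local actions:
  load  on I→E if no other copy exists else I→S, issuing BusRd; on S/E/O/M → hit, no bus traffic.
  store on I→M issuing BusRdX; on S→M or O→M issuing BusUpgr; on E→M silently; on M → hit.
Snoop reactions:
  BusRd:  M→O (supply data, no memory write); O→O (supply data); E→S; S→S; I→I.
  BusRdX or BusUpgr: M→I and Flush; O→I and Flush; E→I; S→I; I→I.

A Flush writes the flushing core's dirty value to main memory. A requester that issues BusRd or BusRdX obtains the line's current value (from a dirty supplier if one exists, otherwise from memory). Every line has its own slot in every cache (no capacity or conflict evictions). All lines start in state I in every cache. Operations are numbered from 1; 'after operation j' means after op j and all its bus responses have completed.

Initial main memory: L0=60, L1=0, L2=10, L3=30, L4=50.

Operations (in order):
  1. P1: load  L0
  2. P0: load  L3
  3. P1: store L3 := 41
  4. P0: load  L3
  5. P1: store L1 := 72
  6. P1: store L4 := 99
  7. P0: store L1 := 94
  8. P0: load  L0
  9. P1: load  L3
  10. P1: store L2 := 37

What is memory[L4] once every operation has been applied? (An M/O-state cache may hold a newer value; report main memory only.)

step 1: P1: load  L0  ⟶  IE  (L0)  txn=BusRd  M[L0]=60
step 2: P0: load  L3  ⟶  EI  (L3)  txn=BusRd  M[L3]=30
step 3: P1: store L3 := 41  ⟶  IM  (L3)  txn=BusRdX  M[L3]=30
step 4: P0: load  L3  ⟶  SO  (L3)  txn=BusRd  M[L3]=30
step 5: P1: store L1 := 72  ⟶  IM  (L1)  txn=BusRdX  M[L1]=0
step 6: P1: store L4 := 99  ⟶  IM  (L4)  txn=BusRdX  M[L4]=50
step 7: P0: store L1 := 94  ⟶  MI  (L1)  txn=BusRdX+Flush  M[L1]=72
step 8: P0: load  L0  ⟶  SS  (L0)  txn=BusRd  M[L0]=60
step 9: P1: load  L3  ⟶  SO  (L3)  txn=∅  M[L3]=30
step 10: P1: store L2 := 37  ⟶  IM  (L2)  txn=BusRdX  M[L2]=10

memory[L4] = 50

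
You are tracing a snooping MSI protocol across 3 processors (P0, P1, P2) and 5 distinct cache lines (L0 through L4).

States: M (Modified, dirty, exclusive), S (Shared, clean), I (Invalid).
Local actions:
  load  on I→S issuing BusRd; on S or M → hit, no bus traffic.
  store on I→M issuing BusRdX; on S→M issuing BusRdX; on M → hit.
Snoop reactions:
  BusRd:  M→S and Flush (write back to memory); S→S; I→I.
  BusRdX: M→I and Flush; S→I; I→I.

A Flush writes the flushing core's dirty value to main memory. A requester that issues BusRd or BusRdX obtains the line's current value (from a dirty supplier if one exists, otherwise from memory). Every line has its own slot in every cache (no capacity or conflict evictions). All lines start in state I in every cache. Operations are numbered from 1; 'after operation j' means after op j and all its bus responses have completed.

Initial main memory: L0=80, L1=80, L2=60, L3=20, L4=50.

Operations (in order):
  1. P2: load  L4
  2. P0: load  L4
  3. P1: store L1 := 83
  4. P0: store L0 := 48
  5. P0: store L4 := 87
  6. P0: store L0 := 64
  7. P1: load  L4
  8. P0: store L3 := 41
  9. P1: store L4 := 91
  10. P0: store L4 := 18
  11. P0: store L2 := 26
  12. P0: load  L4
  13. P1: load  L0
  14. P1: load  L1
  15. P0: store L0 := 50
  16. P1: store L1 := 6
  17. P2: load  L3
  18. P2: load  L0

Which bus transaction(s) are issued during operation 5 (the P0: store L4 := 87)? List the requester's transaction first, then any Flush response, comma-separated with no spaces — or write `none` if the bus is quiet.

1. P2: load  L4  bus=[BusRd]  L4: P0=I P1=I P2=S  mem[L4]=50
2. P0: load  L4  bus=[BusRd]  L4: P0=S P1=I P2=S  mem[L4]=50
3. P1: store L1 := 83  bus=[BusRdX]  L1: P0=I P1=M P2=I  mem[L1]=80
4. P0: store L0 := 48  bus=[BusRdX]  L0: P0=M P1=I P2=I  mem[L0]=80
5. P0: store L4 := 87  bus=[BusRdX]  L4: P0=M P1=I P2=I  mem[L4]=50
6. P0: store L0 := 64  bus=[-]  L0: P0=M P1=I P2=I  mem[L0]=80
7. P1: load  L4  bus=[BusRd,Flush]  L4: P0=S P1=S P2=I  mem[L4]=87
8. P0: store L3 := 41  bus=[BusRdX]  L3: P0=M P1=I P2=I  mem[L3]=20
9. P1: store L4 := 91  bus=[BusRdX]  L4: P0=I P1=M P2=I  mem[L4]=87
10. P0: store L4 := 18  bus=[BusRdX,Flush]  L4: P0=M P1=I P2=I  mem[L4]=91
11. P0: store L2 := 26  bus=[BusRdX]  L2: P0=M P1=I P2=I  mem[L2]=60
12. P0: load  L4  bus=[-]  L4: P0=M P1=I P2=I  mem[L4]=91
13. P1: load  L0  bus=[BusRd,Flush]  L0: P0=S P1=S P2=I  mem[L0]=64
14. P1: load  L1  bus=[-]  L1: P0=I P1=M P2=I  mem[L1]=80
15. P0: store L0 := 50  bus=[BusRdX]  L0: P0=M P1=I P2=I  mem[L0]=64
16. P1: store L1 := 6  bus=[-]  L1: P0=I P1=M P2=I  mem[L1]=80
17. P2: load  L3  bus=[BusRd,Flush]  L3: P0=S P1=I P2=S  mem[L3]=41
18. P2: load  L0  bus=[BusRd,Flush]  L0: P0=S P1=I P2=S  mem[L0]=50

bus = BusRdX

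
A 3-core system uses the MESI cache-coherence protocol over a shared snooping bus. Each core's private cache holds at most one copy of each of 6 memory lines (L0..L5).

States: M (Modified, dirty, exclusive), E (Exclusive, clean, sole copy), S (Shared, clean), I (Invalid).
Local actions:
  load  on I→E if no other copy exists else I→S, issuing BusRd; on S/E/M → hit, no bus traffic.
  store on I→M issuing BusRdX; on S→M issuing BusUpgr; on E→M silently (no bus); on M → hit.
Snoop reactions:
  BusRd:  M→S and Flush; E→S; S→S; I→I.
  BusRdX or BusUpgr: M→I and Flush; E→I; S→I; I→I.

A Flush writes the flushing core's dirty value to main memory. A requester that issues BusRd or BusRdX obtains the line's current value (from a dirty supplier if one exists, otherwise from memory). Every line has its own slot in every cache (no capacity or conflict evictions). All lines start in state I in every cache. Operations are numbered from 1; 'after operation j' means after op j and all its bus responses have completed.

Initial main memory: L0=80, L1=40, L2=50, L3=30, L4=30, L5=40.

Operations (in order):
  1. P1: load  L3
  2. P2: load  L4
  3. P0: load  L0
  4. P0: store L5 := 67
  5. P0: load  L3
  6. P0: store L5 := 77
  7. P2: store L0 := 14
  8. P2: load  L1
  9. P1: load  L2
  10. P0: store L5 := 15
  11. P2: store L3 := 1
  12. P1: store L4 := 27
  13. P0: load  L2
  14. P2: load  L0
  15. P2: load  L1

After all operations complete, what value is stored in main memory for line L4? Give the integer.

1. P1: load  L3  bus=[BusRd]  L3: P0=I P1=E P2=I  mem[L3]=30
2. P2: load  L4  bus=[BusRd]  L4: P0=I P1=I P2=E  mem[L4]=30
3. P0: load  L0  bus=[BusRd]  L0: P0=E P1=I P2=I  mem[L0]=80
4. P0: store L5 := 67  bus=[BusRdX]  L5: P0=M P1=I P2=I  mem[L5]=40
5. P0: load  L3  bus=[BusRd]  L3: P0=S P1=S P2=I  mem[L3]=30
6. P0: store L5 := 77  bus=[-]  L5: P0=M P1=I P2=I  mem[L5]=40
7. P2: store L0 := 14  bus=[BusRdX]  L0: P0=I P1=I P2=M  mem[L0]=80
8. P2: load  L1  bus=[BusRd]  L1: P0=I P1=I P2=E  mem[L1]=40
9. P1: load  L2  bus=[BusRd]  L2: P0=I P1=E P2=I  mem[L2]=50
10. P0: store L5 := 15  bus=[-]  L5: P0=M P1=I P2=I  mem[L5]=40
11. P2: store L3 := 1  bus=[BusRdX]  L3: P0=I P1=I P2=M  mem[L3]=30
12. P1: store L4 := 27  bus=[BusRdX]  L4: P0=I P1=M P2=I  mem[L4]=30
13. P0: load  L2  bus=[BusRd]  L2: P0=S P1=S P2=I  mem[L2]=50
14. P2: load  L0  bus=[-]  L0: P0=I P1=I P2=M  mem[L0]=80
15. P2: load  L1  bus=[-]  L1: P0=I P1=I P2=E  mem[L1]=40

memory[L4] = 30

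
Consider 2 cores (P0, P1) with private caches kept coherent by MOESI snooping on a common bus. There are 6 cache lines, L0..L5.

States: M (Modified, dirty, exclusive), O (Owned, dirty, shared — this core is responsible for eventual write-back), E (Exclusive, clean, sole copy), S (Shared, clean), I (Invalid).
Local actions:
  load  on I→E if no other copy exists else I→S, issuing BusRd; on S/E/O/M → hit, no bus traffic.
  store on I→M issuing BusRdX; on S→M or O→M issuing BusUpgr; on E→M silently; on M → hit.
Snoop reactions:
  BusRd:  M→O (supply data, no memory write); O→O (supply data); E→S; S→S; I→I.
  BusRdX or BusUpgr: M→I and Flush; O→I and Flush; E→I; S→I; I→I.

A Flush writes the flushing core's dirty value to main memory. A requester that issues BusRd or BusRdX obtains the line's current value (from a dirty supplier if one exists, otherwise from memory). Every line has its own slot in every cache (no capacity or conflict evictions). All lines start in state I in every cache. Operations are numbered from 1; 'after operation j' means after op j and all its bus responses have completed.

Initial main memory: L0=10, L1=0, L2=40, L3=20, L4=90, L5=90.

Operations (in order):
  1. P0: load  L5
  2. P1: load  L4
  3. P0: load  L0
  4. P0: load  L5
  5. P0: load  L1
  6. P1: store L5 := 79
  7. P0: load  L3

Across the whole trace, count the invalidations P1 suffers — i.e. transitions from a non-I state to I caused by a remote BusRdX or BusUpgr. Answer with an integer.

invalidations = 0

  op1 P0: load  L5 → E/I on L5; bus BusRd; mem=90
  op2 P1: load  L4 → I/E on L4; bus BusRd; mem=90
  op3 P0: load  L0 → E/I on L0; bus BusRd; mem=10
  op4 P0: load  L5 → E/I on L5; bus (none); mem=90
  op5 P0: load  L1 → E/I on L1; bus BusRd; mem=0
  op6 P1: store L5 := 79 → I/M on L5; bus BusRdX; mem=90
  op7 P0: load  L3 → E/I on L3; bus BusRd; mem=20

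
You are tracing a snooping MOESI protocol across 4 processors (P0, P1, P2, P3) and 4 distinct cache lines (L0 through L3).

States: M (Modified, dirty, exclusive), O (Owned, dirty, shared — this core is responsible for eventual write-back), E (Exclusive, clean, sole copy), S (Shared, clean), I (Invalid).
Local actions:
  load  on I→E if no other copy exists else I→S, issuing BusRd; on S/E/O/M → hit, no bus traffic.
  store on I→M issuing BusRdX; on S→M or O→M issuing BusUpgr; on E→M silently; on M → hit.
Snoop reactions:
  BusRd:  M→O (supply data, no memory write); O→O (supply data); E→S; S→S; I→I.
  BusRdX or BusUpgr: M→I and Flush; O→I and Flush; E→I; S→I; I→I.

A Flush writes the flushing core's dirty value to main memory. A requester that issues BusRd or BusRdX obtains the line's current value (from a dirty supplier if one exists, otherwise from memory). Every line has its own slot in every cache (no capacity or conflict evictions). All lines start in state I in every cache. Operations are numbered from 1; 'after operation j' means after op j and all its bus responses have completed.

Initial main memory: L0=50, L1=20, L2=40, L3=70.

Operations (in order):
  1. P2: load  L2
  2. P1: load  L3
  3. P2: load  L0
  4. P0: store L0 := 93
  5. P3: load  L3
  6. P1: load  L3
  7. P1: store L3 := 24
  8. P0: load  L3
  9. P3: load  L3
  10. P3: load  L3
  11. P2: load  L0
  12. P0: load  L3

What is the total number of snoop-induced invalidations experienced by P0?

1. P2: load  L2  bus=[BusRd]  L2: P0=I P1=I P2=E P3=I  mem[L2]=40
2. P1: load  L3  bus=[BusRd]  L3: P0=I P1=E P2=I P3=I  mem[L3]=70
3. P2: load  L0  bus=[BusRd]  L0: P0=I P1=I P2=E P3=I  mem[L0]=50
4. P0: store L0 := 93  bus=[BusRdX]  L0: P0=M P1=I P2=I P3=I  mem[L0]=50
5. P3: load  L3  bus=[BusRd]  L3: P0=I P1=S P2=I P3=S  mem[L3]=70
6. P1: load  L3  bus=[-]  L3: P0=I P1=S P2=I P3=S  mem[L3]=70
7. P1: store L3 := 24  bus=[BusUpgr]  L3: P0=I P1=M P2=I P3=I  mem[L3]=70
8. P0: load  L3  bus=[BusRd]  L3: P0=S P1=O P2=I P3=I  mem[L3]=70
9. P3: load  L3  bus=[BusRd]  L3: P0=S P1=O P2=I P3=S  mem[L3]=70
10. P3: load  L3  bus=[-]  L3: P0=S P1=O P2=I P3=S  mem[L3]=70
11. P2: load  L0  bus=[BusRd]  L0: P0=O P1=I P2=S P3=I  mem[L0]=50
12. P0: load  L3  bus=[-]  L3: P0=S P1=O P2=I P3=S  mem[L3]=70

invalidations = 0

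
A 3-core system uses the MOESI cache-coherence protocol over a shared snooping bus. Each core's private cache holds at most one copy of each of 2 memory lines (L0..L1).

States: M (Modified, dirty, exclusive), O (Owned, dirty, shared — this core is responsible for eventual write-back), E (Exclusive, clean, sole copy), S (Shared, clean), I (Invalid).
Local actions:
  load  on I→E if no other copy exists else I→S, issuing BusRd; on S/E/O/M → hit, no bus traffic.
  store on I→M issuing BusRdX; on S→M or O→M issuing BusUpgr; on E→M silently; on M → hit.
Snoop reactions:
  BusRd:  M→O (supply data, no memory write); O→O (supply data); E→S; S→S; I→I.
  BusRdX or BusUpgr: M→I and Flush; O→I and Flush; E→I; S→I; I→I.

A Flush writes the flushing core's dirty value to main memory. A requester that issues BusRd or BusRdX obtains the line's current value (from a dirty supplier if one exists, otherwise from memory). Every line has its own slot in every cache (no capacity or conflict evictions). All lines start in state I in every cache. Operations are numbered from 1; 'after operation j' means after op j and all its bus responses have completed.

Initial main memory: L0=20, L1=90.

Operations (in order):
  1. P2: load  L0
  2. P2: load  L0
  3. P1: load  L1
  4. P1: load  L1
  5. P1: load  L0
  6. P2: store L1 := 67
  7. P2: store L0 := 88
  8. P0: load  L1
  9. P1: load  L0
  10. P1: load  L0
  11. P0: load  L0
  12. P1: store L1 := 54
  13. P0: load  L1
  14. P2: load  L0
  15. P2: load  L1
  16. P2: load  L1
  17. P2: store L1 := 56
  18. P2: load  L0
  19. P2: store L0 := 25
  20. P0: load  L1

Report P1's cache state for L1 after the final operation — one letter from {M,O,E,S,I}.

state = I

1. P2: load  L0  bus=[BusRd]  L0: P0=I P1=I P2=E  mem[L0]=20
2. P2: load  L0  bus=[-]  L0: P0=I P1=I P2=E  mem[L0]=20
3. P1: load  L1  bus=[BusRd]  L1: P0=I P1=E P2=I  mem[L1]=90
4. P1: load  L1  bus=[-]  L1: P0=I P1=E P2=I  mem[L1]=90
5. P1: load  L0  bus=[BusRd]  L0: P0=I P1=S P2=S  mem[L0]=20
6. P2: store L1 := 67  bus=[BusRdX]  L1: P0=I P1=I P2=M  mem[L1]=90
7. P2: store L0 := 88  bus=[BusUpgr]  L0: P0=I P1=I P2=M  mem[L0]=20
8. P0: load  L1  bus=[BusRd]  L1: P0=S P1=I P2=O  mem[L1]=90
9. P1: load  L0  bus=[BusRd]  L0: P0=I P1=S P2=O  mem[L0]=20
10. P1: load  L0  bus=[-]  L0: P0=I P1=S P2=O  mem[L0]=20
11. P0: load  L0  bus=[BusRd]  L0: P0=S P1=S P2=O  mem[L0]=20
12. P1: store L1 := 54  bus=[BusRdX,Flush]  L1: P0=I P1=M P2=I  mem[L1]=67
13. P0: load  L1  bus=[BusRd]  L1: P0=S P1=O P2=I  mem[L1]=67
14. P2: load  L0  bus=[-]  L0: P0=S P1=S P2=O  mem[L0]=20
15. P2: load  L1  bus=[BusRd]  L1: P0=S P1=O P2=S  mem[L1]=67
16. P2: load  L1  bus=[-]  L1: P0=S P1=O P2=S  mem[L1]=67
17. P2: store L1 := 56  bus=[BusUpgr,Flush]  L1: P0=I P1=I P2=M  mem[L1]=54
18. P2: load  L0  bus=[-]  L0: P0=S P1=S P2=O  mem[L0]=20
19. P2: store L0 := 25  bus=[BusUpgr]  L0: P0=I P1=I P2=M  mem[L0]=20
20. P0: load  L1  bus=[BusRd]  L1: P0=S P1=I P2=O  mem[L1]=54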